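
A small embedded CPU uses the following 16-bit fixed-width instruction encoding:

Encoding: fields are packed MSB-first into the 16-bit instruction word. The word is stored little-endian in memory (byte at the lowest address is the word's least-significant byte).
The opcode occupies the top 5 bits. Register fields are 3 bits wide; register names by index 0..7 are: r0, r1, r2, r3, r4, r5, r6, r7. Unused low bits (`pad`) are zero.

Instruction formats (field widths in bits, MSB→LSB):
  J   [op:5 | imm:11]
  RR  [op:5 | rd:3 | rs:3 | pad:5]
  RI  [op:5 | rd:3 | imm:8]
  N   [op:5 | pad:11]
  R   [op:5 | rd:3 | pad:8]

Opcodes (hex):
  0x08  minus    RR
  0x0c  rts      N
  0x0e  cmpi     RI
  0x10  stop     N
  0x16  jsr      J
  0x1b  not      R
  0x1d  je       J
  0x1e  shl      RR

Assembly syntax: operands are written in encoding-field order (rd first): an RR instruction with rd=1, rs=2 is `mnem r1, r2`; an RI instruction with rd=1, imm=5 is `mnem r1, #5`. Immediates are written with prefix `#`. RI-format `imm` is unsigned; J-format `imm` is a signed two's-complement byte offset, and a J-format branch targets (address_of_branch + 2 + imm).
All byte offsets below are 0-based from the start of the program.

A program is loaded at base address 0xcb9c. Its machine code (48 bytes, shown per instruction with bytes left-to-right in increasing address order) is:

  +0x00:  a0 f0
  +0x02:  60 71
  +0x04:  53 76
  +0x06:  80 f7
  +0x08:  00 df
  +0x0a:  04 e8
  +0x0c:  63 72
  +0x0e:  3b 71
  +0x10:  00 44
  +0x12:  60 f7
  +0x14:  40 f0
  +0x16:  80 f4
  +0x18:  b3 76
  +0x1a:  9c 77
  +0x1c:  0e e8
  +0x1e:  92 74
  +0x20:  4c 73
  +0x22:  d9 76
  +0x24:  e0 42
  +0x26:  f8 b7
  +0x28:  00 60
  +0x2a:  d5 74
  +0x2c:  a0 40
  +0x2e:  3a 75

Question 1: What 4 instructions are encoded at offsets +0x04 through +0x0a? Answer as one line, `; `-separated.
off 0x04: read 53 76 as little → 0x7653
  opcode bits[15:11]=0xe: cmpi/RI
  [10:8] rd=6 = r6
  [7:0] imm=83 = #83
off 0x06: read 80 f7 as little → 0xf780
  opcode bits[15:11]=0x1e: shl/RR
  [10:8] rd=7 = r7
  [7:5] rs=4 = r4
off 0x08: read 00 df as little → 0xdf00
  opcode bits[15:11]=0x1b: not/R
  [10:8] rd=7 = r7
off 0x0a: read 04 e8 as little → 0xe804
  opcode bits[15:11]=0x1d: je/J
  [10:0] imm=4 = #4

cmpi r6, #83; shl r7, r4; not r7; je #4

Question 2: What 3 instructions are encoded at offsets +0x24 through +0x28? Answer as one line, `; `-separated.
minus r2, r7; jsr #-8; rts

@+24  little-endian(e0 42) = 0x42e0
  op=0x42e0>>11=0x8 ⇒ minus (RR)
  rd: (w>>8)&0x7=0x2 → r2
  rs: (w>>5)&0x7=0x7 → r7
@+26  little-endian(f8 b7) = 0xb7f8
  op=0xb7f8>>11=0x16 ⇒ jsr (J)
  imm: (w>>0)&0x7ff=0x7f8 (s11→-8) → #-8
@+28  little-endian(00 60) = 0x6000
  op=0x6000>>11=0xc ⇒ rts (N)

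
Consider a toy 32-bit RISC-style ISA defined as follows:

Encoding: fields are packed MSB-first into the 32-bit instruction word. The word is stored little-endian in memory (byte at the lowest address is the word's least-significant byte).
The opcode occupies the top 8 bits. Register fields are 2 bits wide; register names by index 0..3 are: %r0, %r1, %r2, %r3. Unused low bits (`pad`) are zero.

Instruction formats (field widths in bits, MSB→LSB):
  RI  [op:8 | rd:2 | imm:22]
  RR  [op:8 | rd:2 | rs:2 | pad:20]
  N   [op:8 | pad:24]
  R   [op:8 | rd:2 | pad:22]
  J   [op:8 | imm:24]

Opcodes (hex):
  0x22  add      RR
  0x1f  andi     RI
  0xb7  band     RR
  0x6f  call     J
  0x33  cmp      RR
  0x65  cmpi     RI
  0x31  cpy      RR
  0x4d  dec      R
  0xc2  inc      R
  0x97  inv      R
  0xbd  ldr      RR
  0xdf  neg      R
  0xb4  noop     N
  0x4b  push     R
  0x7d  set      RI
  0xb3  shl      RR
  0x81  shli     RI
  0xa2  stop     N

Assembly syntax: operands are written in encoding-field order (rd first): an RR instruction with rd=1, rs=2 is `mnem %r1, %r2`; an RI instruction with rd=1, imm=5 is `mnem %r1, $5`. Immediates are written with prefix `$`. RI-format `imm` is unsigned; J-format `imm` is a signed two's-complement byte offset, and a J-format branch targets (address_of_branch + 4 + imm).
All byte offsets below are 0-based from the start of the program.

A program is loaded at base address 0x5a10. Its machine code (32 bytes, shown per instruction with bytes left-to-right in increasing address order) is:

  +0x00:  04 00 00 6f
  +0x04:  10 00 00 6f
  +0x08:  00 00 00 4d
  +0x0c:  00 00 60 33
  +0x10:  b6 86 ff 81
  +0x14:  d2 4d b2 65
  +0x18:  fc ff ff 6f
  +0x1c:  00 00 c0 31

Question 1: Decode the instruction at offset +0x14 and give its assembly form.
cmpi %r2, $3296722

+0x14: d2 4d b2 65 ⇒ word 0x65b24dd2 (little)
  op=0x65b24dd2>>24=0x65 ⇒ cmpi (RI)
  rd: (w>>22)&0x3=0x2 → %r2
  imm: (w>>0)&0x3fffff=0x324dd2 → $3296722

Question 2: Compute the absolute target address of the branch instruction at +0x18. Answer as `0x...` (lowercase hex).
+0x18: fc ff ff 6f ⇒ word 0x6ffffffc (little)
  op=0x6ffffffc>>24=0x6f ⇒ call (J)
  imm@[23:0]=0xfffffc (s24→-4) ⇒ $-4
  target = base 0x5a10 + off 0x18 + 4 + imm -4 = 0x5a28

0x5a28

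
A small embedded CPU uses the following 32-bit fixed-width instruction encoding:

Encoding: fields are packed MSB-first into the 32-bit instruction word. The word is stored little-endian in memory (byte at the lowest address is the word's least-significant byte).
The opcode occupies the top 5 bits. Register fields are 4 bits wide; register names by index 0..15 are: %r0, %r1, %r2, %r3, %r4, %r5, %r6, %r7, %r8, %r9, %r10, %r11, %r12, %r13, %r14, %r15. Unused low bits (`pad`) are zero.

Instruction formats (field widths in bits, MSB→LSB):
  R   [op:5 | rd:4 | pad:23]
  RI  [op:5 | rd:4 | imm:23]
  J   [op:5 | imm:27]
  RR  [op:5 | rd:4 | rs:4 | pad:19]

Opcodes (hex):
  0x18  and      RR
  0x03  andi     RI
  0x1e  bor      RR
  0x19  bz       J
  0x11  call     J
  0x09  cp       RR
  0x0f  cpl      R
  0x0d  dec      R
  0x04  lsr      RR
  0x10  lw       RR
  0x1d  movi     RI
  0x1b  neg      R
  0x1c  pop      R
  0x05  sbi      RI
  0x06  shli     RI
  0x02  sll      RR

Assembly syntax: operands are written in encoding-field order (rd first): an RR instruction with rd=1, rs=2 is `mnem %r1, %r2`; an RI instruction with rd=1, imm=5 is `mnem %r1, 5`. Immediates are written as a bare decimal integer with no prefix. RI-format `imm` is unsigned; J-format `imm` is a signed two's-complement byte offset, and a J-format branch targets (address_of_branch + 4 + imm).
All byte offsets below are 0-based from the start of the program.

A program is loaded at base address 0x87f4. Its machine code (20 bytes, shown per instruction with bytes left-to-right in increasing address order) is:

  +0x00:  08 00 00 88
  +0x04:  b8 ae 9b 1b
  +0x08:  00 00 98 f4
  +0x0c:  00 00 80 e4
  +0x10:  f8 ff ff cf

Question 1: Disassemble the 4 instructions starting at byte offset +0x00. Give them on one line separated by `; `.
call 8; andi %r7, 1814200; bor %r9, %r3; pop %r9

off 0x00: read 08 00 00 88 as little → 0x88000008
  op=0x88000008>>27=0x11 ⇒ call (J)
  imm@[26:0]=0x8 ⇒ 8
off 0x04: read b8 ae 9b 1b as little → 0x1b9baeb8
  op=0x1b9baeb8>>27=0x3 ⇒ andi (RI)
  rd@[26:23]=0x7 ⇒ %r7
  imm@[22:0]=0x1baeb8 ⇒ 1814200
off 0x08: read 00 00 98 f4 as little → 0xf4980000
  op=0xf4980000>>27=0x1e ⇒ bor (RR)
  rd@[26:23]=0x9 ⇒ %r9
  rs@[22:19]=0x3 ⇒ %r3
off 0x0c: read 00 00 80 e4 as little → 0xe4800000
  op=0xe4800000>>27=0x1c ⇒ pop (R)
  rd@[26:23]=0x9 ⇒ %r9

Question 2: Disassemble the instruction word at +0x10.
bz -8

+0x10: f8 ff ff cf ⇒ word 0xcffffff8 (little)
  op=0xcffffff8>>27=0x19 ⇒ bz (J)
  imm: (w>>0)&0x7ffffff=0x7fffff8 (s27→-8) → -8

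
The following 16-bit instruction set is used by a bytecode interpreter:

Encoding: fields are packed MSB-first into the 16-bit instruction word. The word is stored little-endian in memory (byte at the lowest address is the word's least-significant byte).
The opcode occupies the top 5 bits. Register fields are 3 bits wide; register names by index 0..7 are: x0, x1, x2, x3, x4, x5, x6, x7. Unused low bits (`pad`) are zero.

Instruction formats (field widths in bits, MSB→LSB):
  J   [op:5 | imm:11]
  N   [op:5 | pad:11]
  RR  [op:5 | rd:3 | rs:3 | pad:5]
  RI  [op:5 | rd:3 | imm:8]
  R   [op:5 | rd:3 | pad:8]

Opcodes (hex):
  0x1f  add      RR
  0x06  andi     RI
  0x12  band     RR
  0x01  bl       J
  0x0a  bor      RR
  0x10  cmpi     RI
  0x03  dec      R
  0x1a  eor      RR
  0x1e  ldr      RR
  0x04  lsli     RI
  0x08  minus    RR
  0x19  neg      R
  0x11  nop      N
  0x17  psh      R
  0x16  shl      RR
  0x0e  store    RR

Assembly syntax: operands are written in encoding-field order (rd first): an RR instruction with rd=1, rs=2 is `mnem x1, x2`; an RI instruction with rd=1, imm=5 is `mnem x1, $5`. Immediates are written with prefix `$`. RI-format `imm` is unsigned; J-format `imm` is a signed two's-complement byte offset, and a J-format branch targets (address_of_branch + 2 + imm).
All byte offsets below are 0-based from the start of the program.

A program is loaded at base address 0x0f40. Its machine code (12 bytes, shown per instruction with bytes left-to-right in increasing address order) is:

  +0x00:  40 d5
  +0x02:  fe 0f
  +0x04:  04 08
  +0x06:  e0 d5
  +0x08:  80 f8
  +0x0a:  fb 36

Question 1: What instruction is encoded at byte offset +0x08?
+0x08: 80 f8 ⇒ word 0xf880 (little)
  top 5b → 0x1f → add [RR]
  [10:8] rd=0 = x0
  [7:5] rs=4 = x4

add x0, x4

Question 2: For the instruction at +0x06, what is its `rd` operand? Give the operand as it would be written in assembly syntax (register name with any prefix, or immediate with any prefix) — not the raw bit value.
off 0x06: read e0 d5 as little → 0xd5e0
  top 5b → 0x1a → eor [RR]
  [10:8] rd=5 = x5
  [7:5] rs=7 = x7

x5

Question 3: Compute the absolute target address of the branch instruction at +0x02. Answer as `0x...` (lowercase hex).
[02] fe 0f → 0x0ffe
  op=0x0ffe>>11=0x1 ⇒ bl (J)
  imm@[10:0]=0x7fe (s11→-2) ⇒ $-2
  target = base 0x0f40 + off 0x02 + 2 + imm -2 = 0x0f42

0x0f42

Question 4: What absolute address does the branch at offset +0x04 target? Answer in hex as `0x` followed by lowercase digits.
0x0f4a

off 0x04: read 04 08 as little → 0x0804
  top 5b → 0x1 → bl [J]
  [10:0] imm=4 = $4
  target = base 0x0f40 + off 0x04 + 2 + imm 4 = 0x0f4a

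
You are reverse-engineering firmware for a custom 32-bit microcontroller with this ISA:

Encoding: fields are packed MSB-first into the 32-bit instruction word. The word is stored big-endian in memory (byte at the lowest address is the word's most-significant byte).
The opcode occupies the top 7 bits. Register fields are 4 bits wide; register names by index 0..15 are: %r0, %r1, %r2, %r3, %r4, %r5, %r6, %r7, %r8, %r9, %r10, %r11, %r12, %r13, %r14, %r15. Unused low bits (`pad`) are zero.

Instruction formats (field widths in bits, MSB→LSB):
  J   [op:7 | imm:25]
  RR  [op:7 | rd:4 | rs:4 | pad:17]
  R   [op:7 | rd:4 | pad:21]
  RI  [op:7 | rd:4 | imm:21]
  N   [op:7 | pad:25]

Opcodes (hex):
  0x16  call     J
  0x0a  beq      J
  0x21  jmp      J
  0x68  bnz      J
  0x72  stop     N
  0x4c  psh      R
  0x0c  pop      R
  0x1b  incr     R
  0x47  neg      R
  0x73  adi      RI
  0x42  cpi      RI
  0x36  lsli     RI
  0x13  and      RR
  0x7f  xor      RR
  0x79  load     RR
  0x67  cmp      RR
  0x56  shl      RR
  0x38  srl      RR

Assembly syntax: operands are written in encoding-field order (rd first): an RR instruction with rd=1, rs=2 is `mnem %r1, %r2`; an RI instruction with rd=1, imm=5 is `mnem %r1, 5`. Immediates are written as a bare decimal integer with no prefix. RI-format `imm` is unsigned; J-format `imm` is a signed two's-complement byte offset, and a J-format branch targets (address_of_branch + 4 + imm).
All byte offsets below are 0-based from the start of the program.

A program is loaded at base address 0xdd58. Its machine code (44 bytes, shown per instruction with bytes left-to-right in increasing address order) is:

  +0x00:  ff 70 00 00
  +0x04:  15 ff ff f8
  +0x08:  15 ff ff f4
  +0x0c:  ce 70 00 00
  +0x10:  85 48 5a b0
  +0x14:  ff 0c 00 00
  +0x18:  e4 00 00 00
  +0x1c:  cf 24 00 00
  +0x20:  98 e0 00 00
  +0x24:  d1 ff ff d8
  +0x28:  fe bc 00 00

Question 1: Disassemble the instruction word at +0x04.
beq -8

+0x04: 15 ff ff f8 ⇒ word 0x15fffff8 (big)
  op=0x15fffff8>>25=0xa ⇒ beq (J)
  [24:0] imm=33554424 (s25→-8) = -8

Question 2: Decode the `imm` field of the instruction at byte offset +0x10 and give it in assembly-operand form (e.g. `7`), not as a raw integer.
+0x10: 85 48 5a b0 ⇒ word 0x85485ab0 (big)
  top 7b → 0x42 → cpi [RI]
  [24:21] rd=10 = %r10
  [20:0] imm=547504 = 547504

547504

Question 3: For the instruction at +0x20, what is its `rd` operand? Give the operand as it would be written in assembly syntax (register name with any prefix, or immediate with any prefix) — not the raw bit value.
[20] 98 e0 00 00 → 0x98e00000
  op=0x98e00000>>25=0x4c ⇒ psh (R)
  rd: (w>>21)&0xf=0x7 → %r7

%r7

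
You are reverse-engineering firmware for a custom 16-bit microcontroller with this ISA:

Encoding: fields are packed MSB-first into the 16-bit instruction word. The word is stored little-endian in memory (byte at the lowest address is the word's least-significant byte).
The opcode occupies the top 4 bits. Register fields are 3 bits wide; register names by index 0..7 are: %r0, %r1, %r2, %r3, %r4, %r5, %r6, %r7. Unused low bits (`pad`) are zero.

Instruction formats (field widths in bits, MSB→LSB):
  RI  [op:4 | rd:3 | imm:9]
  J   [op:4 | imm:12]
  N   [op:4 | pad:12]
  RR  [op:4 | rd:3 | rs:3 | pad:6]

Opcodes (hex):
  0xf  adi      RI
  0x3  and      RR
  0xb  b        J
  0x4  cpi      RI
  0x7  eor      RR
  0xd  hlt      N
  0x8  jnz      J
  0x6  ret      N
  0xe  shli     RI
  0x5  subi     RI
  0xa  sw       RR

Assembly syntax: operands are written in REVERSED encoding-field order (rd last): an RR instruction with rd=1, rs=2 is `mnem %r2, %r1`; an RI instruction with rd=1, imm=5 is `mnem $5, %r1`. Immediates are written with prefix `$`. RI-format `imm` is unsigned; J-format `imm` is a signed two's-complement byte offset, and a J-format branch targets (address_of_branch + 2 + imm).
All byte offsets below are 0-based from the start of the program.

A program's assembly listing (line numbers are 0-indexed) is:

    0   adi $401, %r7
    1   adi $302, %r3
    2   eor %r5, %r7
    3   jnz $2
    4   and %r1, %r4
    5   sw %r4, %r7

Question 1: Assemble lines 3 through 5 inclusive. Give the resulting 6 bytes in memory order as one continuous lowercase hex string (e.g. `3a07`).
3. jnz fields op=0x8:4|imm=2:12 → word 8002h → 02 80
4. and fields op=0x3:4|rd=4:3|rs=1:3|pad=0:6 → word 3840h → 40 38
5. sw fields op=0xa:4|rd=7:3|rs=4:3|pad=0:6 → word af00h → 00 af

0280403800af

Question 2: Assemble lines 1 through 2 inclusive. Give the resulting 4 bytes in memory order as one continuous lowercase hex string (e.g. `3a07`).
1. adi fields op=0xf:4|rd=3:3|imm=302:9 → word f72eh → 2e f7
2. eor fields op=0x7:4|rd=7:3|rs=5:3|pad=0:6 → word 7f40h → 40 7f

2ef7407f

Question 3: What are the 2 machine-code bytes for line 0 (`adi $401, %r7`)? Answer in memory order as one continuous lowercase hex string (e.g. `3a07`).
0. adi fields op=0xf:4|rd=7:3|imm=401:9 → word ff91h → 91 ff

91ff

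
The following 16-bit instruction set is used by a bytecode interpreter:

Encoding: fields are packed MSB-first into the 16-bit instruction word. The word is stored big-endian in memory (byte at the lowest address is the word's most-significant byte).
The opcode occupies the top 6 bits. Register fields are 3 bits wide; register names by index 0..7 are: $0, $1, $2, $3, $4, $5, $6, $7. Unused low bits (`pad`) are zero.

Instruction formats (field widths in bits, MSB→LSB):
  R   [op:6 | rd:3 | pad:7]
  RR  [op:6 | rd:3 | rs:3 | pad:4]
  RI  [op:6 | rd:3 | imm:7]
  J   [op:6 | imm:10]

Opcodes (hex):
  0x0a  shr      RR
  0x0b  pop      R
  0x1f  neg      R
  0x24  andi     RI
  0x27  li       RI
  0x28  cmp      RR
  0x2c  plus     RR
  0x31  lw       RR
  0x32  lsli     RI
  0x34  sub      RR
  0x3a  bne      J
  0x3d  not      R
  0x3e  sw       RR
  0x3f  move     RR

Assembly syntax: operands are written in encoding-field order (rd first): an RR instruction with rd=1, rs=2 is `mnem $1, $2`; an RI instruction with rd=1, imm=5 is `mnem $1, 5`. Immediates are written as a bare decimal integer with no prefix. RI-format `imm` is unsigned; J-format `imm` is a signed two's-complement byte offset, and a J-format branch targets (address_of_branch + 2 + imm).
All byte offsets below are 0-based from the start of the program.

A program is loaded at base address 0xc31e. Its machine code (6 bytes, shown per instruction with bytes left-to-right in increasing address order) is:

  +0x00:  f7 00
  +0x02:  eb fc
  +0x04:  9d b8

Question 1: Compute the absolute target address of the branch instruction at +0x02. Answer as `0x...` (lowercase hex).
0xc31e

+0x02: eb fc ⇒ word 0xebfc (big)
  opcode bits[15:10]=0x3a: bne/J
  imm: (w>>0)&0x3ff=0x3fc (s10→-4) → -4
  target = base 0xc31e + off 0x02 + 2 + imm -4 = 0xc31e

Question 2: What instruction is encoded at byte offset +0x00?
not $6

+0x00: f7 00 ⇒ word 0xf700 (big)
  op=0xf700>>10=0x3d ⇒ not (R)
  rd@[9:7]=0x6 ⇒ $6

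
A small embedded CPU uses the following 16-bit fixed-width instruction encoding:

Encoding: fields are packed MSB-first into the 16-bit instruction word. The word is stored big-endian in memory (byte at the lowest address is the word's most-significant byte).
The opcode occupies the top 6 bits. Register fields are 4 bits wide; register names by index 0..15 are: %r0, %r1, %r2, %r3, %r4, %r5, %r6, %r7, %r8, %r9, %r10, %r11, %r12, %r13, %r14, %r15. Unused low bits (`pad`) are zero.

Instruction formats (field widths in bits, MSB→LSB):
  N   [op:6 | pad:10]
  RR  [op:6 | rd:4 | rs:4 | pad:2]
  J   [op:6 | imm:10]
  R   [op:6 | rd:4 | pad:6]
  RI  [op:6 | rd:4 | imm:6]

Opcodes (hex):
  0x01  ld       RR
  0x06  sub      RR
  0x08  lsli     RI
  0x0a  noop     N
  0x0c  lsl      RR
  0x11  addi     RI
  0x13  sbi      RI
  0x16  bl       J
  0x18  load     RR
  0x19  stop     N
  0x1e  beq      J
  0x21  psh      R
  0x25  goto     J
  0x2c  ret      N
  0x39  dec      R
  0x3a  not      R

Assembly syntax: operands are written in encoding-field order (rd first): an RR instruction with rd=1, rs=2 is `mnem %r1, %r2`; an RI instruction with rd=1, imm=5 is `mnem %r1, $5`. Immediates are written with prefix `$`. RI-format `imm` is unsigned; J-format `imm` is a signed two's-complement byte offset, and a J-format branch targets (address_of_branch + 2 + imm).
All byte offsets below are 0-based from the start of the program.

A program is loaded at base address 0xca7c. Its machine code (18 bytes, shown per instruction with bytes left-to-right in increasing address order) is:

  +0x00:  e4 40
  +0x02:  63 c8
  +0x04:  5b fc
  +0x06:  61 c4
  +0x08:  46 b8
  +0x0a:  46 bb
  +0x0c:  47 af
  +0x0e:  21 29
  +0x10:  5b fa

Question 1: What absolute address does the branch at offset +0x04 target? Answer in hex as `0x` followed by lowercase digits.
0xca7e

off 0x04: read 5b fc as big → 0x5bfc
  top 6b → 0x16 → bl [J]
  imm: (w>>0)&0x3ff=0x3fc (s10→-4) → $-4
  target = base 0xca7c + off 0x04 + 2 + imm -4 = 0xca7e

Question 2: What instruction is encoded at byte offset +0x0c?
[0c] 47 af → 0x47af
  top 6b → 0x11 → addi [RI]
  rd@[9:6]=0xe ⇒ %r14
  imm@[5:0]=0x2f ⇒ $47

addi %r14, $47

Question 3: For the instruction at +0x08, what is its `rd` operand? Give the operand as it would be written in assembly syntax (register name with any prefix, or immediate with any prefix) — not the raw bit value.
off 0x08: read 46 b8 as big → 0x46b8
  top 6b → 0x11 → addi [RI]
  rd@[9:6]=0xa ⇒ %r10
  imm@[5:0]=0x38 ⇒ $56

%r10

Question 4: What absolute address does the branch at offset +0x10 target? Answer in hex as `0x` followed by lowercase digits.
0xca88

[10] 5b fa → 0x5bfa
  top 6b → 0x16 → bl [J]
  imm@[9:0]=0x3fa (s10→-6) ⇒ $-6
  target = base 0xca7c + off 0x10 + 2 + imm -6 = 0xca88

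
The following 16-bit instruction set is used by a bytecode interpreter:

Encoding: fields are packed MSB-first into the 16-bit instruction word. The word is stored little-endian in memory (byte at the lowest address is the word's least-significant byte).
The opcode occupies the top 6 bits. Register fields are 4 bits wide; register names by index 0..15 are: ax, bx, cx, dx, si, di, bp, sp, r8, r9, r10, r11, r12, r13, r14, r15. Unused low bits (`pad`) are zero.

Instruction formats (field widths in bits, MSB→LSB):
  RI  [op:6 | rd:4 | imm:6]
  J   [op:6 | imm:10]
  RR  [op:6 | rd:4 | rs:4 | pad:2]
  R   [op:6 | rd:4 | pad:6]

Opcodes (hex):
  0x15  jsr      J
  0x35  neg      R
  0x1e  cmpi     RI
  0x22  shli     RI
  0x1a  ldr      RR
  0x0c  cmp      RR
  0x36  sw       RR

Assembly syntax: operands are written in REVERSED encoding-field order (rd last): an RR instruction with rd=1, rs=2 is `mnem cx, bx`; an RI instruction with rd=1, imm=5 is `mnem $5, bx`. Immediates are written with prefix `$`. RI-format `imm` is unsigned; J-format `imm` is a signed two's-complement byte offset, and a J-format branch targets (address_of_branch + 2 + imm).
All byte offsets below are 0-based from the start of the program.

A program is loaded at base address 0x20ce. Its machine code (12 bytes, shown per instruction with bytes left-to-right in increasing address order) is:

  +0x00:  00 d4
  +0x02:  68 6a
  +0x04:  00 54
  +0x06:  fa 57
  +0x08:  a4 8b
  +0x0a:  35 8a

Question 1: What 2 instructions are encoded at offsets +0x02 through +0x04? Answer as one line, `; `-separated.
@+02  little-endian(68 6a) = 0x6a68
  top 6b → 0x1a → ldr [RR]
  rd@[9:6]=0x9 ⇒ r9
  rs@[5:2]=0xa ⇒ r10
@+04  little-endian(00 54) = 0x5400
  top 6b → 0x15 → jsr [J]
  imm@[9:0]=0x0 ⇒ $0

ldr r10, r9; jsr $0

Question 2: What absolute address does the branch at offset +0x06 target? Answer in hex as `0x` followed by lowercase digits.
+0x06: fa 57 ⇒ word 0x57fa (little)
  opcode bits[15:10]=0x15: jsr/J
  imm: (w>>0)&0x3ff=0x3fa (s10→-6) → $-6
  target = base 0x20ce + off 0x06 + 2 + imm -6 = 0x20d0

0x20d0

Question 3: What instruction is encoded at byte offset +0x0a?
@+0a  little-endian(35 8a) = 0x8a35
  top 6b → 0x22 → shli [RI]
  rd: (w>>6)&0xf=0x8 → r8
  imm: (w>>0)&0x3f=0x35 → $53

shli $53, r8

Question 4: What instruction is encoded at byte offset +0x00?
[00] 00 d4 → 0xd400
  opcode bits[15:10]=0x35: neg/R
  rd: (w>>6)&0xf=0x0 → ax

neg ax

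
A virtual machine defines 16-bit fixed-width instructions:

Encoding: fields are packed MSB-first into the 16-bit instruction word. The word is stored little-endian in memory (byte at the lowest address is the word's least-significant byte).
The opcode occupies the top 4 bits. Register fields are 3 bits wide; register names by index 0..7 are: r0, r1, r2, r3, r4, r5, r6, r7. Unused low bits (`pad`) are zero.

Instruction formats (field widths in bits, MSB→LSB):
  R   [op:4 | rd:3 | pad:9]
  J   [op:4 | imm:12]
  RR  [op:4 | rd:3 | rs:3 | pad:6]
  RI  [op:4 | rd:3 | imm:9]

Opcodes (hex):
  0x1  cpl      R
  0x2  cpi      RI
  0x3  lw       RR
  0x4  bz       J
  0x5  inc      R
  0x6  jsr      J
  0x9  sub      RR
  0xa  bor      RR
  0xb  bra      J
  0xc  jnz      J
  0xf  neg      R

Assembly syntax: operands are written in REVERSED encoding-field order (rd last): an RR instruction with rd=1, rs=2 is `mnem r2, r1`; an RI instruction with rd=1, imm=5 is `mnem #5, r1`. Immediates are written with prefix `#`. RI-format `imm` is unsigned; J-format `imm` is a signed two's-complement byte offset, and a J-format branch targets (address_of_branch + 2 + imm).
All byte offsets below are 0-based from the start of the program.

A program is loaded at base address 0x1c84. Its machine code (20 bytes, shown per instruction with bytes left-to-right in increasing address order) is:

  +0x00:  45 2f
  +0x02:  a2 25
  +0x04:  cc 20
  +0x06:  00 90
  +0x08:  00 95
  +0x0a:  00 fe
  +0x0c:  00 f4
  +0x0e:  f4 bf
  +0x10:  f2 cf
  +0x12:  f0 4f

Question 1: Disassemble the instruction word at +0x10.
@+10  little-endian(f2 cf) = 0xcff2
  top 4b → 0xc → jnz [J]
  [11:0] imm=4082 (s12→-14) = #-14

jnz #-14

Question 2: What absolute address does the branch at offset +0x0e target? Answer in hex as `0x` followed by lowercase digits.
off 0x0e: read f4 bf as little → 0xbff4
  op=0xbff4>>12=0xb ⇒ bra (J)
  imm@[11:0]=0xff4 (s12→-12) ⇒ #-12
  target = base 0x1c84 + off 0x0e + 2 + imm -12 = 0x1c88

0x1c88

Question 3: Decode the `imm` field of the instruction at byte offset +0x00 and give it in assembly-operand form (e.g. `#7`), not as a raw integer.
@+00  little-endian(45 2f) = 0x2f45
  op=0x2f45>>12=0x2 ⇒ cpi (RI)
  [11:9] rd=7 = r7
  [8:0] imm=325 = #325

#325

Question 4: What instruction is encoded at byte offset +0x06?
off 0x06: read 00 90 as little → 0x9000
  top 4b → 0x9 → sub [RR]
  rd: (w>>9)&0x7=0x0 → r0
  rs: (w>>6)&0x7=0x0 → r0

sub r0, r0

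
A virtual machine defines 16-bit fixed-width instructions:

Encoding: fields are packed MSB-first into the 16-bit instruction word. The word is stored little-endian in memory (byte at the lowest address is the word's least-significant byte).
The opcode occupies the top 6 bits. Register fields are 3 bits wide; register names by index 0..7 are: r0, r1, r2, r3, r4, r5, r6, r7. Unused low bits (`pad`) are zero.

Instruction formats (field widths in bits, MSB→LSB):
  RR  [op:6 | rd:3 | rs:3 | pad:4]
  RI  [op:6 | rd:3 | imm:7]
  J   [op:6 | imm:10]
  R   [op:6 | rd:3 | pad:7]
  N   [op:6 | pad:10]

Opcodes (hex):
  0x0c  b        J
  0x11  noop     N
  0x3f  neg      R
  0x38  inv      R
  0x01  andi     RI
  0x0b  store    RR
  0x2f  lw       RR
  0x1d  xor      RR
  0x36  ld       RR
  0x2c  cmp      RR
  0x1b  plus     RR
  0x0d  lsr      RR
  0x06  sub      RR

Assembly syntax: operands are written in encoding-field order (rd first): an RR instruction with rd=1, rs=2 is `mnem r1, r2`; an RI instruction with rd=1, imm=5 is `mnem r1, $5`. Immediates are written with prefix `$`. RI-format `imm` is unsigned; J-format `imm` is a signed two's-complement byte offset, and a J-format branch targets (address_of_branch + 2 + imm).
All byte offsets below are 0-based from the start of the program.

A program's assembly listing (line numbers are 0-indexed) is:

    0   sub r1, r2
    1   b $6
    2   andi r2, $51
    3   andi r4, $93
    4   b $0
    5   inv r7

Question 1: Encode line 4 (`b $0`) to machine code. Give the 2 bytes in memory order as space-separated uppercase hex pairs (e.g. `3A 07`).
00 30

line 4 (b): pack op=0xc:6|imm=0:10 = 0x3000; little→ 00 30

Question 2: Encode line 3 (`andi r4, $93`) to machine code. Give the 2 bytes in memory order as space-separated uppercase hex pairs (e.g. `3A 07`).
L3: andi op=0x1:6|rd=4:3|imm=93:7 ⇒ 0x065d ⇒ little 5d 06

5D 06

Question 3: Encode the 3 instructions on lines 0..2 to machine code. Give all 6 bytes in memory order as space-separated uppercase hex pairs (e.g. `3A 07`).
L0: sub op=0x6:6|rd=1:3|rs=2:3|pad=0:4 ⇒ 0x18a0 ⇒ little a0 18
L1: b op=0xc:6|imm=6:10 ⇒ 0x3006 ⇒ little 06 30
L2: andi op=0x1:6|rd=2:3|imm=51:7 ⇒ 0x0533 ⇒ little 33 05

A0 18 06 30 33 05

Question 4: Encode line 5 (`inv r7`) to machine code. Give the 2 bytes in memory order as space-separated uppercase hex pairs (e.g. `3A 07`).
80 E3

L5: inv op=0x38:6|rd=7:3|pad=0:7 ⇒ 0xe380 ⇒ little 80 e3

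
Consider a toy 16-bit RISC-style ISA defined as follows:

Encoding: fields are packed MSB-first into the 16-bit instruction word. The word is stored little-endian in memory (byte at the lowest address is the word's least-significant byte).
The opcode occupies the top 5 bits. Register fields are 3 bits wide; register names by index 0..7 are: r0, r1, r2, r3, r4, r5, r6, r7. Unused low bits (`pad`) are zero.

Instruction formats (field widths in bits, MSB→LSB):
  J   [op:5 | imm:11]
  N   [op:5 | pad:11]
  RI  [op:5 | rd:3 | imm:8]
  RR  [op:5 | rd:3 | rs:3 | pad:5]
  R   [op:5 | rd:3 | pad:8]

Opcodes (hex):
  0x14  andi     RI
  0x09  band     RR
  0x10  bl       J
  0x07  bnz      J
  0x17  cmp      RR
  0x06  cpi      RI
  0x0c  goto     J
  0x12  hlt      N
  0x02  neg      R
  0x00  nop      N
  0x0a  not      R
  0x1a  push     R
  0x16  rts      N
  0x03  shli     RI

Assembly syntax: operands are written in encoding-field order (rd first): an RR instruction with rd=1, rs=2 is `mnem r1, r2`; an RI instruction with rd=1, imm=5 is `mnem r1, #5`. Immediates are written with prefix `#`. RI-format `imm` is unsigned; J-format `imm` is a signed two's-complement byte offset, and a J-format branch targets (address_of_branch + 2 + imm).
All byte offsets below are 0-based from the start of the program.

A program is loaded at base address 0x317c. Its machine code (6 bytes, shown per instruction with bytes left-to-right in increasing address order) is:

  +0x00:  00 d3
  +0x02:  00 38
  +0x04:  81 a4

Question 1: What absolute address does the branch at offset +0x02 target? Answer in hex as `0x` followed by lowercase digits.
off 0x02: read 00 38 as little → 0x3800
  opcode bits[15:11]=0x7: bnz/J
  [10:0] imm=0 = #0
  target = base 0x317c + off 0x02 + 2 + imm 0 = 0x3180

0x3180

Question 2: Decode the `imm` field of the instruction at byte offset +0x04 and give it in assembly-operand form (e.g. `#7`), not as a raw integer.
#129

+0x04: 81 a4 ⇒ word 0xa481 (little)
  top 5b → 0x14 → andi [RI]
  rd: (w>>8)&0x7=0x4 → r4
  imm: (w>>0)&0xff=0x81 → #129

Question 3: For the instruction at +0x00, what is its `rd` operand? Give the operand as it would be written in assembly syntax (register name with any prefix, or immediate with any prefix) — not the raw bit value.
r3

[00] 00 d3 → 0xd300
  top 5b → 0x1a → push [R]
  rd: (w>>8)&0x7=0x3 → r3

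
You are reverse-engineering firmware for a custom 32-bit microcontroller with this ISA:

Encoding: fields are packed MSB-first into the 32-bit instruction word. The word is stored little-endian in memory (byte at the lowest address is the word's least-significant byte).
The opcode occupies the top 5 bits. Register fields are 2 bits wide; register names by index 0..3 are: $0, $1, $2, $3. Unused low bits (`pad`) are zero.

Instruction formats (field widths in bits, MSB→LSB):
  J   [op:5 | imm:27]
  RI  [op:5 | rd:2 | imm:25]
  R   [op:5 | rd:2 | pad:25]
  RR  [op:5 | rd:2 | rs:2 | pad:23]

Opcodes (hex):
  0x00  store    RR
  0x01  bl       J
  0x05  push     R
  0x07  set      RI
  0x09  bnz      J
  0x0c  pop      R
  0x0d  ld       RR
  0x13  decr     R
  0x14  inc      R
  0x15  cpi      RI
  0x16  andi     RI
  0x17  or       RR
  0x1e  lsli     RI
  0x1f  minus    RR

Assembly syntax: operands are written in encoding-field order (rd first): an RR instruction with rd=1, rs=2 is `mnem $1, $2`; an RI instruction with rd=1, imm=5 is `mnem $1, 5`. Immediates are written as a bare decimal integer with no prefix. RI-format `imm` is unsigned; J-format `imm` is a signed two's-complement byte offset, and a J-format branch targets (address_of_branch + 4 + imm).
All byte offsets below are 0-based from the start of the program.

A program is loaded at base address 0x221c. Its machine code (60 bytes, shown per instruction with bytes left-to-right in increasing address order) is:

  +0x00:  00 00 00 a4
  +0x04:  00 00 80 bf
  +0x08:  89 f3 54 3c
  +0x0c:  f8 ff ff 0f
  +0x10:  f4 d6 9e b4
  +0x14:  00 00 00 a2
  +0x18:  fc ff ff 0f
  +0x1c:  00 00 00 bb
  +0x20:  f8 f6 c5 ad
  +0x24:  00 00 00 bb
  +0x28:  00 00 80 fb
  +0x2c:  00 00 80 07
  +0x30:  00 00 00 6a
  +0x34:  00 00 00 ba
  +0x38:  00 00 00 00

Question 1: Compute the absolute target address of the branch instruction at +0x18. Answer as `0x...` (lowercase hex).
0x2234

+0x18: fc ff ff 0f ⇒ word 0x0ffffffc (little)
  top 5b → 0x1 → bl [J]
  [26:0] imm=134217724 (s27→-4) = -4
  target = base 0x221c + off 0x18 + 4 + imm -4 = 0x2234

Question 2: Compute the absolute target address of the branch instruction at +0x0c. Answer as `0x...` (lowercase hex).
[0c] f8 ff ff 0f → 0x0ffffff8
  op=0x0ffffff8>>27=0x1 ⇒ bl (J)
  [26:0] imm=134217720 (s27→-8) = -8
  target = base 0x221c + off 0x0c + 4 + imm -8 = 0x2224

0x2224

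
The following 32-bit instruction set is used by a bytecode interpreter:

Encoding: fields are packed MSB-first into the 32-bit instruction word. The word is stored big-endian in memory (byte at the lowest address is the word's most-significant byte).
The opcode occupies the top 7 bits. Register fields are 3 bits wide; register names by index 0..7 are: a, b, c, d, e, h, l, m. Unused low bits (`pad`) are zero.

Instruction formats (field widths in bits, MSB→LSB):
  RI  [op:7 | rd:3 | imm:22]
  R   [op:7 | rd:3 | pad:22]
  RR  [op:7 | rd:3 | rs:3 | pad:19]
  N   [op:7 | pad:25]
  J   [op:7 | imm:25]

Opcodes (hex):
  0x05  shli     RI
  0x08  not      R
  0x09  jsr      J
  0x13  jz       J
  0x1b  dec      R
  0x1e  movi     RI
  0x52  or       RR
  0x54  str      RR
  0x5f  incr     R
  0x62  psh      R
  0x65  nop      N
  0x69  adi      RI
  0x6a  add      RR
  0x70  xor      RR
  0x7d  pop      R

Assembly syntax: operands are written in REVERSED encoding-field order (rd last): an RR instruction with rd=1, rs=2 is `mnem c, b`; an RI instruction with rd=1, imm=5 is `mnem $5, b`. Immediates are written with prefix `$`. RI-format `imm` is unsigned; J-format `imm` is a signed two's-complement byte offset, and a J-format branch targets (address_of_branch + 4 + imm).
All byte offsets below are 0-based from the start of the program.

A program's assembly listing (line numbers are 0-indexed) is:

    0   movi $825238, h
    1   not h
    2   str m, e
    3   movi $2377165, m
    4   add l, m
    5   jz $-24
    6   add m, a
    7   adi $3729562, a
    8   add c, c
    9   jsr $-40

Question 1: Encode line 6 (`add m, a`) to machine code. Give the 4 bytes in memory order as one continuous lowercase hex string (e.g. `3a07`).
L6: add op=0x6a:7|rd=0:3|rs=7:3|pad=0:19 ⇒ 0xd4380000 ⇒ big d4 38 00 00

d4380000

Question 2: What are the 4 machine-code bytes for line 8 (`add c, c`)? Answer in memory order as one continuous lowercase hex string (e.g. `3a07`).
8. add fields op=0x6a:7|rd=2:3|rs=2:3|pad=0:19 → word d4900000h → d4 90 00 00

d4900000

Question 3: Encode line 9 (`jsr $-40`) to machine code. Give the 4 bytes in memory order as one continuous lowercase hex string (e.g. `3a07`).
9. jsr fields op=0x9:7|imm=-40:25 → word 13ffffd8h → 13 ff ff d8

13ffffd8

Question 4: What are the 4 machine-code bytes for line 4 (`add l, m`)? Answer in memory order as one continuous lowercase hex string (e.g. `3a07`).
L4: add op=0x6a:7|rd=7:3|rs=6:3|pad=0:19 ⇒ 0xd5f00000 ⇒ big d5 f0 00 00

d5f00000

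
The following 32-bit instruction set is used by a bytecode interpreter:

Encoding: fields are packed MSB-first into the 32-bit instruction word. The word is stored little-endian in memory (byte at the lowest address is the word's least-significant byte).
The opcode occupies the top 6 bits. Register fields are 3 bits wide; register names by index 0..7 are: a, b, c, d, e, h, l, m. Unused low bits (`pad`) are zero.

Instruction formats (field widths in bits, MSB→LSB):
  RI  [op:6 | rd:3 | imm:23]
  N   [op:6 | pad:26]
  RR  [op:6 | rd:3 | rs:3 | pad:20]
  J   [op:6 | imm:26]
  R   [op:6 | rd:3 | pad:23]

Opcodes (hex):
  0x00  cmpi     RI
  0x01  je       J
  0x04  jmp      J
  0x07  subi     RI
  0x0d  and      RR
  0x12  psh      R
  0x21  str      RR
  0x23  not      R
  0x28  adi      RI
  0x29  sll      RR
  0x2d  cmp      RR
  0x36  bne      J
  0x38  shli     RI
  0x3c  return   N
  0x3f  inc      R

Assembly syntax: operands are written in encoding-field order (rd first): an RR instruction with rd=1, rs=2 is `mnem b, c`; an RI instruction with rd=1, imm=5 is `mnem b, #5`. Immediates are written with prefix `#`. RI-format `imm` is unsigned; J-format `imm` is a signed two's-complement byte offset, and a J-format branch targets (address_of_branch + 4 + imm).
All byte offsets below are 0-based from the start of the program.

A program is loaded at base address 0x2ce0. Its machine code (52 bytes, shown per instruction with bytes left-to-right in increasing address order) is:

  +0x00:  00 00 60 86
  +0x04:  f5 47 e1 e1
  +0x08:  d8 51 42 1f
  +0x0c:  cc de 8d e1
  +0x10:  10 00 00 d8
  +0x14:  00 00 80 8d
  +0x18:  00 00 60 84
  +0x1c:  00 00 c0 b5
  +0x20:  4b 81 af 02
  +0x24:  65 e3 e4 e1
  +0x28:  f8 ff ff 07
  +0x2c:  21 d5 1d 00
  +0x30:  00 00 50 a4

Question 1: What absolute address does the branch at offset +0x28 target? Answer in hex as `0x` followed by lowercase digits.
off 0x28: read f8 ff ff 07 as little → 0x07fffff8
  op=0x07fffff8>>26=0x1 ⇒ je (J)
  imm@[25:0]=0x3fffff8 (s26→-8) ⇒ #-8
  target = base 0x2ce0 + off 0x28 + 4 + imm -8 = 0x2d04

0x2d04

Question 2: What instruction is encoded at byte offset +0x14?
@+14  little-endian(00 00 80 8d) = 0x8d800000
  op=0x8d800000>>26=0x23 ⇒ not (R)
  rd@[25:23]=0x3 ⇒ d

not d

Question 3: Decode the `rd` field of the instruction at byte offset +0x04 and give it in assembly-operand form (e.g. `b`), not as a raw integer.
d

[04] f5 47 e1 e1 → 0xe1e147f5
  op=0xe1e147f5>>26=0x38 ⇒ shli (RI)
  rd: (w>>23)&0x7=0x3 → d
  imm: (w>>0)&0x7fffff=0x6147f5 → #6375413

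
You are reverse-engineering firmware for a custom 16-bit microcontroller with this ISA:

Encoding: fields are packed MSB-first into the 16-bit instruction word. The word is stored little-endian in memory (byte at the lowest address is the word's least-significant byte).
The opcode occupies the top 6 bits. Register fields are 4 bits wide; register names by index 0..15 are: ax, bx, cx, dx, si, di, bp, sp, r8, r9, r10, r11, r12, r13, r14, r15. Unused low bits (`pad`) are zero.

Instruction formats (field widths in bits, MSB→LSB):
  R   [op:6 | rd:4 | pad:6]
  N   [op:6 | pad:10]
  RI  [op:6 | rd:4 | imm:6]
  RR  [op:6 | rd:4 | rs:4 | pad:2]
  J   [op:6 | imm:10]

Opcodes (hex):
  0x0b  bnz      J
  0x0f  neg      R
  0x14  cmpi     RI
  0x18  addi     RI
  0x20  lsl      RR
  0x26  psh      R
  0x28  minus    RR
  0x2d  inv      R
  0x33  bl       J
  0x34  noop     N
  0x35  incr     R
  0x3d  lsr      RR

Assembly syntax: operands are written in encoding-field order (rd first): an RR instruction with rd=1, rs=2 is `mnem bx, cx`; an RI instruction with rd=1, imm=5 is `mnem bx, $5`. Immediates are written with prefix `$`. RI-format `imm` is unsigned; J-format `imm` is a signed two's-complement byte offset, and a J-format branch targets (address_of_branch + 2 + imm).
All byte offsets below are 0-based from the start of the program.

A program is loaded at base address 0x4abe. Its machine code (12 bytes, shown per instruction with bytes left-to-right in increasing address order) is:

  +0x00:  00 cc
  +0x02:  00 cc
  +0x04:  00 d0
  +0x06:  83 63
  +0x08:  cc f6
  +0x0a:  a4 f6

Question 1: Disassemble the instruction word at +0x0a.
+0x0a: a4 f6 ⇒ word 0xf6a4 (little)
  op=0xf6a4>>10=0x3d ⇒ lsr (RR)
  rd: (w>>6)&0xf=0xa → r10
  rs: (w>>2)&0xf=0x9 → r9

lsr r10, r9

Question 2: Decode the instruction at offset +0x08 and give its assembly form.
lsr r11, dx

off 0x08: read cc f6 as little → 0xf6cc
  op=0xf6cc>>10=0x3d ⇒ lsr (RR)
  [9:6] rd=11 = r11
  [5:2] rs=3 = dx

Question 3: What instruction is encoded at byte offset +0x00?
off 0x00: read 00 cc as little → 0xcc00
  top 6b → 0x33 → bl [J]
  imm@[9:0]=0x0 ⇒ $0

bl $0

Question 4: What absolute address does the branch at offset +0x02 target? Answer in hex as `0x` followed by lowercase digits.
[02] 00 cc → 0xcc00
  top 6b → 0x33 → bl [J]
  [9:0] imm=0 = $0
  target = base 0x4abe + off 0x02 + 2 + imm 0 = 0x4ac2

0x4ac2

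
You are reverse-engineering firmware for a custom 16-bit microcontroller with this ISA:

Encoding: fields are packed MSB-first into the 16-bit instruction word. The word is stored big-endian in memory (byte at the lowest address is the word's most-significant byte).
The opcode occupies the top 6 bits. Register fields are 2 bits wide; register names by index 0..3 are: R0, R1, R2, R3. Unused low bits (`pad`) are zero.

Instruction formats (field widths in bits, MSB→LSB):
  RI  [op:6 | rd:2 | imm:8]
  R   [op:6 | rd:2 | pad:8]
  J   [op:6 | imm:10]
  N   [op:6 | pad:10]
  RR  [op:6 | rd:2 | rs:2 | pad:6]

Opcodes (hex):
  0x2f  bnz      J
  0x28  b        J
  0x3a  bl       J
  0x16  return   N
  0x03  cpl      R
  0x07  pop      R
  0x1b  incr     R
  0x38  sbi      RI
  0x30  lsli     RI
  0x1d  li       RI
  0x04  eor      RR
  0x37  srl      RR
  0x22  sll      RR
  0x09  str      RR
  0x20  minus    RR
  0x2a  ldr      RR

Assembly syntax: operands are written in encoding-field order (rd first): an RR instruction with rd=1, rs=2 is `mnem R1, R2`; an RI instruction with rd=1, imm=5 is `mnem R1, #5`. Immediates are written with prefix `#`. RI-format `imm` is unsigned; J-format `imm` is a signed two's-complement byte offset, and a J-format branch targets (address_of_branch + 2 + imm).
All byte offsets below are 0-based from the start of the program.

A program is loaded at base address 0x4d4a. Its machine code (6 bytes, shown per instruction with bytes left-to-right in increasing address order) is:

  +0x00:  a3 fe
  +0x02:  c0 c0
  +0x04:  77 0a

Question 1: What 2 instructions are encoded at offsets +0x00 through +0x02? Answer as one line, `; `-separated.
@+00  big-endian(a3 fe) = 0xa3fe
  op=0xa3fe>>10=0x28 ⇒ b (J)
  imm@[9:0]=0x3fe (s10→-2) ⇒ #-2
@+02  big-endian(c0 c0) = 0xc0c0
  op=0xc0c0>>10=0x30 ⇒ lsli (RI)
  rd@[9:8]=0x0 ⇒ R0
  imm@[7:0]=0xc0 ⇒ #192

b #-2; lsli R0, #192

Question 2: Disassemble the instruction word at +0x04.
[04] 77 0a → 0x770a
  opcode bits[15:10]=0x1d: li/RI
  rd: (w>>8)&0x3=0x3 → R3
  imm: (w>>0)&0xff=0xa → #10

li R3, #10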